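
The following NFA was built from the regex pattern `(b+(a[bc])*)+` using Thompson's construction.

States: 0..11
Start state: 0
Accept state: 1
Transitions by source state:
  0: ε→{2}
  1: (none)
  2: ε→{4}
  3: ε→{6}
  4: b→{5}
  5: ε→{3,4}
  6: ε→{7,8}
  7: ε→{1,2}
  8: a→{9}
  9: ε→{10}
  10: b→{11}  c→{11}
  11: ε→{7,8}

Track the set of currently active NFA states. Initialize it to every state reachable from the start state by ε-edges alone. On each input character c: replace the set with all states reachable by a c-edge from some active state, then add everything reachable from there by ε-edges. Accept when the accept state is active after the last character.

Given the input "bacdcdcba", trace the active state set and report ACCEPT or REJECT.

initial (ε-close {0}): {0,2,4}
'b' @ 1: {1,2,3,4,5,6,7,8}  [accepting]
'a' @ 2: {9,10}
'c' @ 3: {1,2,4,7,8,11}  [accepting]
'd' @ 4: {}  — state set empty
rest 'cdcba' ignored (set empty)
end set {} — state 1 not in

Answer: REJECT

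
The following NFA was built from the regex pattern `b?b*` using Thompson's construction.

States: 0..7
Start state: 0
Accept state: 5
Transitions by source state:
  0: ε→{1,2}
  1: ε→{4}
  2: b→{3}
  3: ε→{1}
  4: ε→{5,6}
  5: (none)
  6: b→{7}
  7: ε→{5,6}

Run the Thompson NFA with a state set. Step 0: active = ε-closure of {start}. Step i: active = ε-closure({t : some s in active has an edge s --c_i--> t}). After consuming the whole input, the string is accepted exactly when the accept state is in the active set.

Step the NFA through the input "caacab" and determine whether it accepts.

initial (ε-close {0}): {0,1,2,4,5,6}
'c' @ 1: {}  — dead — no transitions
rest 'aacab' ignored (set empty)
final: {}; accept 5 not in set

Answer: REJECT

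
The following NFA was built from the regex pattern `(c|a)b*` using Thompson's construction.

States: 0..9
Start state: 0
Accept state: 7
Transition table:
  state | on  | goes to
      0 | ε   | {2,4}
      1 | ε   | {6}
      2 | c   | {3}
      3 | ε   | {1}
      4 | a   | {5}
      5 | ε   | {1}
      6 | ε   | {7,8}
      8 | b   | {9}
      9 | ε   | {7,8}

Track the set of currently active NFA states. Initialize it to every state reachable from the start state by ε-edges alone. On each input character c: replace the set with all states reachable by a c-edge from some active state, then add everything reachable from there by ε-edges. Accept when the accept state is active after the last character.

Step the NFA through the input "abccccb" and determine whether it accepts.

Answer: REJECT

Steps:
initial (ε-close {0}): {0,2,4}
'a' @ 1: {1,5,6,7,8}  [accepting]
'b' @ 2: {7,8,9}  [accepting]
'c' @ 3: {}  — state set empty
rest 'cccb' ignored (set empty)
final: {}; accept 7 not in set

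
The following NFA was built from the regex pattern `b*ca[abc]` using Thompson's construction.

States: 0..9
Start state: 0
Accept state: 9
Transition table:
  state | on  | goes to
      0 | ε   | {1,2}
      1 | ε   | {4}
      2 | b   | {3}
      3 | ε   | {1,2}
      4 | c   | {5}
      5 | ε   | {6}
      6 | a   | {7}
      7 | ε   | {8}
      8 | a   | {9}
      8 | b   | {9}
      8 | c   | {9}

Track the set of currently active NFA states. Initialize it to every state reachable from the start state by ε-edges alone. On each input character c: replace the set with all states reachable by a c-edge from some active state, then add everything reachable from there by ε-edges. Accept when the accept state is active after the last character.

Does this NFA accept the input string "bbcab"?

Answer: ACCEPT

Trace:
start: ε-closure({0}) = {0,1,2,4}
'b' @ 1: {1,2,3,4}
'b' @ 2: {1,2,3,4}
'c' @ 3: {5,6}
'a' @ 4: {7,8}
'b' @ 5: {9}  ✓accept
final: {9}; accept 9 in set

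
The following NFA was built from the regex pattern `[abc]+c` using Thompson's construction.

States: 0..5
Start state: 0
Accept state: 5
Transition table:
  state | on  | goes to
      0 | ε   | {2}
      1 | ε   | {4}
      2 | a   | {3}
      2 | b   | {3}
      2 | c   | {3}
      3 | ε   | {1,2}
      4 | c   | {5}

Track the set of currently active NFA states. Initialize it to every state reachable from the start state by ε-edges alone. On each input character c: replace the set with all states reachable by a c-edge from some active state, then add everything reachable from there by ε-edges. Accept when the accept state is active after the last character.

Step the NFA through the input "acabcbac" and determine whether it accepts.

Answer: ACCEPT

Trace:
S₀ = ε-closure({0}) = {0,2}
'a' @ 1: {1,2,3,4}
'c' @ 2: {1,2,3,4,5}  ✓accept
'a' @ 3: {1,2,3,4}
'b' @ 4: {1,2,3,4}
'c' @ 5: {1,2,3,4,5}  ✓accept
'b' @ 6: {1,2,3,4}
'a' @ 7: {1,2,3,4}
'c' @ 8: {1,2,3,4,5}  ✓accept
final: {1,2,3,4,5}; accept 5 in set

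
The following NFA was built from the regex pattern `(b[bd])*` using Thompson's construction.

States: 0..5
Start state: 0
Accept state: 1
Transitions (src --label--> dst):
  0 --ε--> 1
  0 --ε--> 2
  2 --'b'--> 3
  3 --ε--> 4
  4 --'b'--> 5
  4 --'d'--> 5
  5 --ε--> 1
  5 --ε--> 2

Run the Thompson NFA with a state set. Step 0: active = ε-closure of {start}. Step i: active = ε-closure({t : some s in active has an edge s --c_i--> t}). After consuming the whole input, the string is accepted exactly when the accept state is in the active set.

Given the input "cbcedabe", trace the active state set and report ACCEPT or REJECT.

Answer: REJECT

Trace:
S₀ = ε-closure({0}) = {0,1,2}
'c' @ 1: {}  — dead — no transitions
rest 'bcedabe' ignored (set empty)
end set {} — state 1 not in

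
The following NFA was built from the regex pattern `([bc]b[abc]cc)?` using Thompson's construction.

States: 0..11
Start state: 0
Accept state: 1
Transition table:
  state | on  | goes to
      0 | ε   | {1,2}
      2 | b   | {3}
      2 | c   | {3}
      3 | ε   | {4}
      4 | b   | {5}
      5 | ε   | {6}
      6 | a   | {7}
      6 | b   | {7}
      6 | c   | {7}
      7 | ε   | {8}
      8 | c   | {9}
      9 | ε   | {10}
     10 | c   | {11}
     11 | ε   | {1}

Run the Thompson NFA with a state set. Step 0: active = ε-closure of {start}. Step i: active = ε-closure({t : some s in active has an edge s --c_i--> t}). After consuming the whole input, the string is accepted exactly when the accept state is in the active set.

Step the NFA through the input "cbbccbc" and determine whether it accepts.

Answer: REJECT

Steps:
initial (ε-close {0}): {0,1,2}
'c' @ 1: {3,4}
'b' @ 2: {5,6}
'b' @ 3: {7,8}
'c' @ 4: {9,10}
'c' @ 5: {1,11}  [accepting]
'b' @ 6: {}  — state set empty
rest 'c' ignored (set empty)
final: {}; accept 1 not in set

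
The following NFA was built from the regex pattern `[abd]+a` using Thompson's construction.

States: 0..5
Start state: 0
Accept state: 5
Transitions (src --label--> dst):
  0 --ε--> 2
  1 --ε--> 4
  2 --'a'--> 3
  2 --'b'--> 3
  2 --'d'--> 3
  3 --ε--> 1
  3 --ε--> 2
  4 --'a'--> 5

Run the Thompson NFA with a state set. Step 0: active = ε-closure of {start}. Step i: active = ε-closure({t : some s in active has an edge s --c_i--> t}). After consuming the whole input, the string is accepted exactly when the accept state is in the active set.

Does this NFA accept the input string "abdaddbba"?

start: ε-closure({0}) = {0,2}
'a' @ 1: {1,2,3,4}
'b' @ 2: {1,2,3,4}
'd' @ 3: {1,2,3,4}
'a' @ 4: {1,2,3,4,5}  ✓accept
'd' @ 5: {1,2,3,4}
'd' @ 6: {1,2,3,4}
'b' @ 7: {1,2,3,4}
'b' @ 8: {1,2,3,4}
'a' @ 9: {1,2,3,4,5}  ✓accept
final: {1,2,3,4,5}; accept 5 in set

Answer: ACCEPT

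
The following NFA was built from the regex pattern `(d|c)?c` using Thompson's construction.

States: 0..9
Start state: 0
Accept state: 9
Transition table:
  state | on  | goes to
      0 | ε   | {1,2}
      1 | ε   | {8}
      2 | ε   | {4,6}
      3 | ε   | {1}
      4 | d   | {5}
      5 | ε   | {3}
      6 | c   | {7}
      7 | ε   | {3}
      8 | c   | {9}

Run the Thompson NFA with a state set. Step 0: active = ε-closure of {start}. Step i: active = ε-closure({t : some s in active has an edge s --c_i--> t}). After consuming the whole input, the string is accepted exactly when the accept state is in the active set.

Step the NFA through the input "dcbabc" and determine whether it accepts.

S₀ = ε-closure({0}) = {0,1,2,4,6,8}
'd' @ 1: {1,3,5,8}
'c' @ 2: {9}  [accepting]
'b' @ 3: {}  — no active states
rest 'abc' ignored (set empty)
end set {} — state 9 not in

Answer: REJECT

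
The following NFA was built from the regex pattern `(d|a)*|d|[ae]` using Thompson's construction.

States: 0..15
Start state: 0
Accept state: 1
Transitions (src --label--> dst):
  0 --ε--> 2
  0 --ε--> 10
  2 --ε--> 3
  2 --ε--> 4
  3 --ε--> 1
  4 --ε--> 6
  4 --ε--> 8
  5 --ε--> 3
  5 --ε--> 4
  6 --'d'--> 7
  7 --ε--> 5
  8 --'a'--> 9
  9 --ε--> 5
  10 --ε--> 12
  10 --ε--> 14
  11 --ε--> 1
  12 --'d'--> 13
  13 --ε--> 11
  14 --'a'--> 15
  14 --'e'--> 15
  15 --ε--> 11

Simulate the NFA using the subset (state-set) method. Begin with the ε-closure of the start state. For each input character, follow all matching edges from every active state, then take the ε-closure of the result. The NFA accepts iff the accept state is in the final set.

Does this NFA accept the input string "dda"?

Answer: ACCEPT

Derivation:
start: ε-closure({0}) = {0,1,2,3,4,6,8,10,12,14}
'd' @ 1: {1,3,4,5,6,7,8,11,13}  (accept∈set)
'd' @ 2: {1,3,4,5,6,7,8}  (accept∈set)
'a' @ 3: {1,3,4,5,6,8,9}  (accept∈set)
final: {1,3,4,5,6,8,9}; accept 1 in set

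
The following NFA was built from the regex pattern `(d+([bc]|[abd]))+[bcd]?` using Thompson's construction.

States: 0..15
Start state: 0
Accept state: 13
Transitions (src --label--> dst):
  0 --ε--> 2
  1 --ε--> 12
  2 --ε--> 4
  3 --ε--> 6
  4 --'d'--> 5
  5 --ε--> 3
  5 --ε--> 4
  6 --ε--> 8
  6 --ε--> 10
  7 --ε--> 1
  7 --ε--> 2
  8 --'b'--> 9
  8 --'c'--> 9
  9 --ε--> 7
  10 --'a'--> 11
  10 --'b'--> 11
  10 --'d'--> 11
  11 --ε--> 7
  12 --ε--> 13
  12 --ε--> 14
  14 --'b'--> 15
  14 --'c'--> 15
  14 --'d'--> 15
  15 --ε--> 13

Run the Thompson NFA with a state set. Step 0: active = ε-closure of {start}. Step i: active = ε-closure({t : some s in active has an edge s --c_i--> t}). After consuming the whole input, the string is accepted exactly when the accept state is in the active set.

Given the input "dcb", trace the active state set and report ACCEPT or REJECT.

Answer: ACCEPT

Trace:
S₀ = ε-closure({0}) = {0,2,4}
'd' @ 1: {3,4,5,6,8,10}
'c' @ 2: {1,2,4,7,9,12,13,14}  [accepting]
'b' @ 3: {13,15}  [accepting]
after full input: {13,15}  (accept=13 in)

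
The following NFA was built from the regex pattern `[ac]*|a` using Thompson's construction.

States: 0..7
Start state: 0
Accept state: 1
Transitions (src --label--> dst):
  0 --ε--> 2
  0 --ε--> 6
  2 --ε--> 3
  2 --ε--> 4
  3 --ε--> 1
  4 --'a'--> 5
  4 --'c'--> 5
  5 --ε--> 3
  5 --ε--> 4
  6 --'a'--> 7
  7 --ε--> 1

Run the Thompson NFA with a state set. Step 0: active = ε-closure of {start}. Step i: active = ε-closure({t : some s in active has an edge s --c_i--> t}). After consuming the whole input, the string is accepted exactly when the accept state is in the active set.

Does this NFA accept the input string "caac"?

S₀ = ε-closure({0}) = {0,1,2,3,4,6}
'c' @ 1: {1,3,4,5}  [accepting]
'a' @ 2: {1,3,4,5}  [accepting]
'a' @ 3: {1,3,4,5}  [accepting]
'c' @ 4: {1,3,4,5}  [accepting]
final: {1,3,4,5}; accept 1 in set

Answer: ACCEPT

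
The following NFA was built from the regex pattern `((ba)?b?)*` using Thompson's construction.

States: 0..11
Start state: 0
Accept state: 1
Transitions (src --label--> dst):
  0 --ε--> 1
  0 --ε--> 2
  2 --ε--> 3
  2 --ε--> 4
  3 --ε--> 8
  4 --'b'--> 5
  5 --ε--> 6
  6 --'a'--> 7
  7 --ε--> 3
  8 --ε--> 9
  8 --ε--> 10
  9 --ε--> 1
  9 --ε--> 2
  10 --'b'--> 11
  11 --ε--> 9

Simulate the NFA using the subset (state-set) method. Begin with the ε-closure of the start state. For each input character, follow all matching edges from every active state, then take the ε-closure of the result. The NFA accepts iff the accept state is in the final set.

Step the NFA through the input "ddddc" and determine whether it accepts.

Answer: REJECT

Derivation:
start: ε-closure({0}) = {0,1,2,3,4,8,9,10}
'd' @ 1: {}  — no active states
rest 'dddc' ignored (set empty)
final: {}; accept 1 not in set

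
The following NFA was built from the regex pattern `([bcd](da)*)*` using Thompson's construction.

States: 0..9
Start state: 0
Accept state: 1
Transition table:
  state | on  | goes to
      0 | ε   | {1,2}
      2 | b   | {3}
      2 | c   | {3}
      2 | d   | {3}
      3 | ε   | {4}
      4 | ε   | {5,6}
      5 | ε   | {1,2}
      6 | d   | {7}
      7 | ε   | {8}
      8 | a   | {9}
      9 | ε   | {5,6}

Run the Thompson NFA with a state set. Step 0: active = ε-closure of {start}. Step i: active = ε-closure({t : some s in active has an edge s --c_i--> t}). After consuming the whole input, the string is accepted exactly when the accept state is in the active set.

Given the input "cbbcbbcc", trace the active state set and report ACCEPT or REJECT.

S₀ = ε-closure({0}) = {0,1,2}
'c' @ 1: {1,2,3,4,5,6}  (accept∈set)
'b' @ 2: {1,2,3,4,5,6}  (accept∈set)
'b' @ 3: {1,2,3,4,5,6}  (accept∈set)
'c' @ 4: {1,2,3,4,5,6}  (accept∈set)
'b' @ 5: {1,2,3,4,5,6}  (accept∈set)
'b' @ 6: {1,2,3,4,5,6}  (accept∈set)
'c' @ 7: {1,2,3,4,5,6}  (accept∈set)
'c' @ 8: {1,2,3,4,5,6}  (accept∈set)
final: {1,2,3,4,5,6}; accept 1 in set

Answer: ACCEPT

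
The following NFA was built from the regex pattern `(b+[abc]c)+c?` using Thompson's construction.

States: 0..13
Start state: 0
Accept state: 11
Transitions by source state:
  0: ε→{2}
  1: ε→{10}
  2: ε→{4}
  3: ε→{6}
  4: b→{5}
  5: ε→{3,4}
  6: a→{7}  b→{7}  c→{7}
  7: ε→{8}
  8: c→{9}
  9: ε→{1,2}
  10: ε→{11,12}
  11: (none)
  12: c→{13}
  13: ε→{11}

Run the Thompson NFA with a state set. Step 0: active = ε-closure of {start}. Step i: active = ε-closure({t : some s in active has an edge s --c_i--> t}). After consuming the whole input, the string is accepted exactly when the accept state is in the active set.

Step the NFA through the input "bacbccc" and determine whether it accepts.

Answer: ACCEPT

Derivation:
start: ε-closure({0}) = {0,2,4}
'b' @ 1: {3,4,5,6}
'a' @ 2: {7,8}
'c' @ 3: {1,2,4,9,10,11,12}  (accept∈set)
'b' @ 4: {3,4,5,6}
'c' @ 5: {7,8}
'c' @ 6: {1,2,4,9,10,11,12}  (accept∈set)
'c' @ 7: {11,13}  (accept∈set)
end set {11,13} — state 11 in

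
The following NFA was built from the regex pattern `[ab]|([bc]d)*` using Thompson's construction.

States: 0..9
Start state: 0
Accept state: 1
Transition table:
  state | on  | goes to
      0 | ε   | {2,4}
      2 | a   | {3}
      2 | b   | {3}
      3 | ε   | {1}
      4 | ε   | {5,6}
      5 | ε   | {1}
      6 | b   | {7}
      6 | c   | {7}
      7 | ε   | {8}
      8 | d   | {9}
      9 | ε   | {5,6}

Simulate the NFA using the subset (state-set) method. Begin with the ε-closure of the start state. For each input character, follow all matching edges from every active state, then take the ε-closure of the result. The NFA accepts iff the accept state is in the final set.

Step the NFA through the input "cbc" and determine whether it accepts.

Answer: REJECT

Trace:
start: ε-closure({0}) = {0,1,2,4,5,6}
'c' @ 1: {7,8}
'b' @ 2: {}  — state set empty
rest 'c' ignored (set empty)
end set {} — state 1 not in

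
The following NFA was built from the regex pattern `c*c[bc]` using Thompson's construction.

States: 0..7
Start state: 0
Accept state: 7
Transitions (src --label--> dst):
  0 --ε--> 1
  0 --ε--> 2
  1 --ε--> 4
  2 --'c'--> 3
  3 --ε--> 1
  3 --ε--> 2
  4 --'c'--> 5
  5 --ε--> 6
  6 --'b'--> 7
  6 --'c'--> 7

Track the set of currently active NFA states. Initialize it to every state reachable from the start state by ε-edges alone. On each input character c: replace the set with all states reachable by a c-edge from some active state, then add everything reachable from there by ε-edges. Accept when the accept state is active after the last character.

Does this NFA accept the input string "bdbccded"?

Answer: REJECT

Steps:
initial (ε-close {0}): {0,1,2,4}
'b' @ 1: {}  — state set empty
rest 'dbccded' ignored (set empty)
after full input: {}  (accept=7 not in)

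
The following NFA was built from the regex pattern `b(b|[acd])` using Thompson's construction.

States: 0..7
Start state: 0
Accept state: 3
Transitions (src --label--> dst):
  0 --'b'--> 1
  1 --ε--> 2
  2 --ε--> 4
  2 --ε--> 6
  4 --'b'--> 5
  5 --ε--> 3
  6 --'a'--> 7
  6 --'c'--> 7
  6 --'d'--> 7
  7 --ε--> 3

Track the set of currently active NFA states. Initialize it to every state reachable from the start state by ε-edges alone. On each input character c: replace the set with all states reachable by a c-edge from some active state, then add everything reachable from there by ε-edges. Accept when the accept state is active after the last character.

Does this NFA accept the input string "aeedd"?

Answer: REJECT

Trace:
initial (ε-close {0}): {0}
'a' @ 1: {}  — dead — no transitions
rest 'eedd' ignored (set empty)
after full input: {}  (accept=3 not in)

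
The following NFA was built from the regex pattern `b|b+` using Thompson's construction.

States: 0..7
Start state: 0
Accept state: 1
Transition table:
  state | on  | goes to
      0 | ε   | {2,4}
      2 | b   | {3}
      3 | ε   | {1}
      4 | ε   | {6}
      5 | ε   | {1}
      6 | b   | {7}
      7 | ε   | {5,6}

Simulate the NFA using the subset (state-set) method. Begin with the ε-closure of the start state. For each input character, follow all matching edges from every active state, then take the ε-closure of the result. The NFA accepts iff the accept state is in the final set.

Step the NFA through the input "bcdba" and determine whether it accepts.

Answer: REJECT

Derivation:
start: ε-closure({0}) = {0,2,4,6}
'b' @ 1: {1,3,5,6,7}  ✓accept
'c' @ 2: {}  — no active states
rest 'dba' ignored (set empty)
end set {} — state 1 not in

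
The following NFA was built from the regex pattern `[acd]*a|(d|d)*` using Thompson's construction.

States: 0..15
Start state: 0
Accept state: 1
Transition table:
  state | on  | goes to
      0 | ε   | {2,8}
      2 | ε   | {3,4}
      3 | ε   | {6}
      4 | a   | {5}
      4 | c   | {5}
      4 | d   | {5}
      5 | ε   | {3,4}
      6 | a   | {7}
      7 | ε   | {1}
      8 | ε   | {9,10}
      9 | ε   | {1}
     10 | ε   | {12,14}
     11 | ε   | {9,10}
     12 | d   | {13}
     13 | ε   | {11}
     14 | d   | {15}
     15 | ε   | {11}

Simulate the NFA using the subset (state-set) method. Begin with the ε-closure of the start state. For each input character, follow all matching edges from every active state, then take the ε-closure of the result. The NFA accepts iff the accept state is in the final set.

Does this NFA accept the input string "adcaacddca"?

Answer: ACCEPT

Trace:
initial (ε-close {0}): {0,1,2,3,4,6,8,9,10,12,14}
'a' @ 1: {1,3,4,5,6,7}  ✓accept
'd' @ 2: {3,4,5,6}
'c' @ 3: {3,4,5,6}
'a' @ 4: {1,3,4,5,6,7}  ✓accept
'a' @ 5: {1,3,4,5,6,7}  ✓accept
'c' @ 6: {3,4,5,6}
'd' @ 7: {3,4,5,6}
'd' @ 8: {3,4,5,6}
'c' @ 9: {3,4,5,6}
'a' @ 10: {1,3,4,5,6,7}  ✓accept
final: {1,3,4,5,6,7}; accept 1 in set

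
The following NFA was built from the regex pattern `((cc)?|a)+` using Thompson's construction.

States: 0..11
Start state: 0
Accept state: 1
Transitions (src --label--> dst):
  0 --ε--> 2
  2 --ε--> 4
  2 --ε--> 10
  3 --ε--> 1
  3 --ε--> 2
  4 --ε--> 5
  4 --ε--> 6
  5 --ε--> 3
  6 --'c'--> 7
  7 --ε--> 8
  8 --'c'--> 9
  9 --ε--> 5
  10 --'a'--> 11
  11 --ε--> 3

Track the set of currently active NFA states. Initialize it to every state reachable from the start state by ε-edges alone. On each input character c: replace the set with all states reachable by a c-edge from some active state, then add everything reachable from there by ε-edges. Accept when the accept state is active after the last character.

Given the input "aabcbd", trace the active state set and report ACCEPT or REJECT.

Answer: REJECT

Trace:
S₀ = ε-closure({0}) = {0,1,2,3,4,5,6,10}
'a' @ 1: {1,2,3,4,5,6,10,11}  ✓accept
'a' @ 2: {1,2,3,4,5,6,10,11}  ✓accept
'b' @ 3: {}  — dead — no transitions
rest 'cbd' ignored (set empty)
final: {}; accept 1 not in set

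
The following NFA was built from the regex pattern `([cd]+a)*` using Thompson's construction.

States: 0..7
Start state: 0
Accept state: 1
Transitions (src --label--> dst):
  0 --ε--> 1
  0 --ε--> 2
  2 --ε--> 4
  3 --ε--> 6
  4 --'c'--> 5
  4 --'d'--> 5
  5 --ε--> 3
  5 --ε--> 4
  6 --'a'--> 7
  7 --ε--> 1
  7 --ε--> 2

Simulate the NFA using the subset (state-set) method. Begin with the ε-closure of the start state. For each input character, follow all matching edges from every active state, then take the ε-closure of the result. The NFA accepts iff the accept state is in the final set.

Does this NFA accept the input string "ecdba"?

start: ε-closure({0}) = {0,1,2,4}
'e' @ 1: {}  — dead — no transitions
rest 'cdba' ignored (set empty)
final: {}; accept 1 not in set

Answer: REJECT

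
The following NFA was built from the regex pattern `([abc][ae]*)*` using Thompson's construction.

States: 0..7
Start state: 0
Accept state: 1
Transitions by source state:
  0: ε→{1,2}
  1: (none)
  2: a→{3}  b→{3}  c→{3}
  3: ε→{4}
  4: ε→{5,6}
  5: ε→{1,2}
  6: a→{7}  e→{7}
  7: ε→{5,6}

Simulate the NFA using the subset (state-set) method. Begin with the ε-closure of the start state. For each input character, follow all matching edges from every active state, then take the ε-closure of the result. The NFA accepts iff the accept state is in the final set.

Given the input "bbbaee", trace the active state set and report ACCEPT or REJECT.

Answer: ACCEPT

Trace:
initial (ε-close {0}): {0,1,2}
'b' @ 1: {1,2,3,4,5,6}  ✓accept
'b' @ 2: {1,2,3,4,5,6}  ✓accept
'b' @ 3: {1,2,3,4,5,6}  ✓accept
'a' @ 4: {1,2,3,4,5,6,7}  ✓accept
'e' @ 5: {1,2,5,6,7}  ✓accept
'e' @ 6: {1,2,5,6,7}  ✓accept
final: {1,2,5,6,7}; accept 1 in set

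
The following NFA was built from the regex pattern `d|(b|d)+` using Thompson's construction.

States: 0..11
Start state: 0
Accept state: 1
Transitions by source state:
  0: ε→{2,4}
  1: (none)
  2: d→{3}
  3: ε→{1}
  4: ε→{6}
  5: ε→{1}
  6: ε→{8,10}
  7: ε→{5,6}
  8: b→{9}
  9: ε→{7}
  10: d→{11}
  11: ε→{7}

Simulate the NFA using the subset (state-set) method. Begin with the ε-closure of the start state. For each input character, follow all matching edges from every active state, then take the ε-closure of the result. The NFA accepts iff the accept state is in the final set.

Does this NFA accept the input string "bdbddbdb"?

initial (ε-close {0}): {0,2,4,6,8,10}
'b' @ 1: {1,5,6,7,8,9,10}  (accept∈set)
'd' @ 2: {1,5,6,7,8,10,11}  (accept∈set)
'b' @ 3: {1,5,6,7,8,9,10}  (accept∈set)
'd' @ 4: {1,5,6,7,8,10,11}  (accept∈set)
'd' @ 5: {1,5,6,7,8,10,11}  (accept∈set)
'b' @ 6: {1,5,6,7,8,9,10}  (accept∈set)
'd' @ 7: {1,5,6,7,8,10,11}  (accept∈set)
'b' @ 8: {1,5,6,7,8,9,10}  (accept∈set)
end set {1,5,6,7,8,9,10} — state 1 in

Answer: ACCEPT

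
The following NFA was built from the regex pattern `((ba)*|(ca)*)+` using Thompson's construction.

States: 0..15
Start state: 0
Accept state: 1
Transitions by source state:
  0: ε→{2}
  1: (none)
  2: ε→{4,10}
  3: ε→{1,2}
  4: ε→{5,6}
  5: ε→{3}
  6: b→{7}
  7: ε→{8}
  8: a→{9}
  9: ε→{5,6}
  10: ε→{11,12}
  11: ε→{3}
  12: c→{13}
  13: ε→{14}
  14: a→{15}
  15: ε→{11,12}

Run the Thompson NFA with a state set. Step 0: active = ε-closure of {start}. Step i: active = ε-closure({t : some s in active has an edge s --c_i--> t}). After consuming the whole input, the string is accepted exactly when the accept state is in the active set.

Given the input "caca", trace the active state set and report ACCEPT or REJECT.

S₀ = ε-closure({0}) = {0,1,2,3,4,5,6,10,11,12}
'c' @ 1: {13,14}
'a' @ 2: {1,2,3,4,5,6,10,11,12,15}  ✓accept
'c' @ 3: {13,14}
'a' @ 4: {1,2,3,4,5,6,10,11,12,15}  ✓accept
after full input: {1,2,3,4,5,6,10,11,12,15}  (accept=1 in)

Answer: ACCEPT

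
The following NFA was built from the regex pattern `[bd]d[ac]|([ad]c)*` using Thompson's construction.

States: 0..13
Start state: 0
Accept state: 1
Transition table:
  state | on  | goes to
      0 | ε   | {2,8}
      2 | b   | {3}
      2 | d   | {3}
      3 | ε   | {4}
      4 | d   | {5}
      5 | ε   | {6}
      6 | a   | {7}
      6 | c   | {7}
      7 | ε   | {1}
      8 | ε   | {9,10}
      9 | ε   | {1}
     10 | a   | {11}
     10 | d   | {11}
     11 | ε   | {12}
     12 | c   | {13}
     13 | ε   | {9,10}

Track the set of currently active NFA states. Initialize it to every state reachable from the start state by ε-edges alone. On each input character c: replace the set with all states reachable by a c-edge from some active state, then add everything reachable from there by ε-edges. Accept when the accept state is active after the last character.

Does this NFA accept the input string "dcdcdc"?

Answer: ACCEPT

Steps:
start: ε-closure({0}) = {0,1,2,8,9,10}
'd' @ 1: {3,4,11,12}
'c' @ 2: {1,9,10,13}  [accepting]
'd' @ 3: {11,12}
'c' @ 4: {1,9,10,13}  [accepting]
'd' @ 5: {11,12}
'c' @ 6: {1,9,10,13}  [accepting]
final: {1,9,10,13}; accept 1 in set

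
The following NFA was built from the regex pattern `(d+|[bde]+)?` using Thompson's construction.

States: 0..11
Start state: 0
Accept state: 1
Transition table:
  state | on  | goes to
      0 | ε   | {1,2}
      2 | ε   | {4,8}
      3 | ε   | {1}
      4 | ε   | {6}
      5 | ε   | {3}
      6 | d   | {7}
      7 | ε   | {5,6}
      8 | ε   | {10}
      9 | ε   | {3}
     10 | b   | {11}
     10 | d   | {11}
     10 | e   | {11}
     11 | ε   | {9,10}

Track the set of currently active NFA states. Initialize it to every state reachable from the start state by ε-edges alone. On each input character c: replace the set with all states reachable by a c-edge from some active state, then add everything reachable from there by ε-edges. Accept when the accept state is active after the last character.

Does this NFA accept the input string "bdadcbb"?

S₀ = ε-closure({0}) = {0,1,2,4,6,8,10}
'b' @ 1: {1,3,9,10,11}  (accept∈set)
'd' @ 2: {1,3,9,10,11}  (accept∈set)
'a' @ 3: {}  — state set empty
rest 'dcbb' ignored (set empty)
end set {} — state 1 not in

Answer: REJECT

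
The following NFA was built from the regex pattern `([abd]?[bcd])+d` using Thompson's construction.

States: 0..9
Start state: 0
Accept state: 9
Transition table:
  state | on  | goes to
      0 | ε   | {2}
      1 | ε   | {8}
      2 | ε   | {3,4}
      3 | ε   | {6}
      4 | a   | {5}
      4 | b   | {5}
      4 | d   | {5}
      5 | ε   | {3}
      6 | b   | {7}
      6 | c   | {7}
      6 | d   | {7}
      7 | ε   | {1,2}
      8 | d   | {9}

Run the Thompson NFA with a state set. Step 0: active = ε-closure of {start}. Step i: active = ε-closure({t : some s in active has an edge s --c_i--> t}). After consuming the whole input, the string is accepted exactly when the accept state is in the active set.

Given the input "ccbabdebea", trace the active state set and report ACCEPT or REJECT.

Answer: REJECT

Derivation:
start: ε-closure({0}) = {0,2,3,4,6}
'c' @ 1: {1,2,3,4,6,7,8}
'c' @ 2: {1,2,3,4,6,7,8}
'b' @ 3: {1,2,3,4,5,6,7,8}
'a' @ 4: {3,5,6}
'b' @ 5: {1,2,3,4,6,7,8}
'd' @ 6: {1,2,3,4,5,6,7,8,9}  (accept∈set)
'e' @ 7: {}  — state set empty
rest 'bea' ignored (set empty)
after full input: {}  (accept=9 not in)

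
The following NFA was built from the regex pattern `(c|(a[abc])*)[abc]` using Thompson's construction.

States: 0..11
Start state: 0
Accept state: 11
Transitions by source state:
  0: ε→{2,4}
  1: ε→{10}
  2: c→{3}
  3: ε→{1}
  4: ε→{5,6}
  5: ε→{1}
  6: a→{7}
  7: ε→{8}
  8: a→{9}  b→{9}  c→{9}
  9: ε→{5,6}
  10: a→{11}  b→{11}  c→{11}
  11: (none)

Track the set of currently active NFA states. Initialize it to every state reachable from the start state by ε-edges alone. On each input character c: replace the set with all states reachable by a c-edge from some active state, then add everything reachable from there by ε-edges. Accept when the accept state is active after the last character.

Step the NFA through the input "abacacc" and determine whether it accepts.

initial (ε-close {0}): {0,1,2,4,5,6,10}
'a' @ 1: {7,8,11}  ✓accept
'b' @ 2: {1,5,6,9,10}
'a' @ 3: {7,8,11}  ✓accept
'c' @ 4: {1,5,6,9,10}
'a' @ 5: {7,8,11}  ✓accept
'c' @ 6: {1,5,6,9,10}
'c' @ 7: {11}  ✓accept
after full input: {11}  (accept=11 in)

Answer: ACCEPT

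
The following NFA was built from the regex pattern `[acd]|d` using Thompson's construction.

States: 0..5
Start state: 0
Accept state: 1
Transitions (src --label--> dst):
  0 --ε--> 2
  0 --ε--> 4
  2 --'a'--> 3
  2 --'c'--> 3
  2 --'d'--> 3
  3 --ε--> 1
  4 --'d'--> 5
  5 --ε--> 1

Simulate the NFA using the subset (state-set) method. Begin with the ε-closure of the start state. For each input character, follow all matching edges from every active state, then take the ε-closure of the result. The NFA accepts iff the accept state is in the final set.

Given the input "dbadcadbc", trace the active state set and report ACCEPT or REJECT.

start: ε-closure({0}) = {0,2,4}
'd' @ 1: {1,3,5}  (accept∈set)
'b' @ 2: {}  — state set empty
rest 'adcadbc' ignored (set empty)
final: {}; accept 1 not in set

Answer: REJECT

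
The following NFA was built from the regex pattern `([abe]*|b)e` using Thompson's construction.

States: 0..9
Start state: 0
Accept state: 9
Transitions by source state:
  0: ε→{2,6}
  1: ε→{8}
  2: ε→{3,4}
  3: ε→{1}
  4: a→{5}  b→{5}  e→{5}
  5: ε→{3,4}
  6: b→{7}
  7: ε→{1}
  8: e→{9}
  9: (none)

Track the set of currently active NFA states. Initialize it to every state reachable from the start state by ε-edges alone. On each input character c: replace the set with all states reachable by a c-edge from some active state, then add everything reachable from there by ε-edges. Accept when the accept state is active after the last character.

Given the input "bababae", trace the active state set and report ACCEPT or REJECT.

Answer: ACCEPT

Trace:
start: ε-closure({0}) = {0,1,2,3,4,6,8}
'b' @ 1: {1,3,4,5,7,8}
'a' @ 2: {1,3,4,5,8}
'b' @ 3: {1,3,4,5,8}
'a' @ 4: {1,3,4,5,8}
'b' @ 5: {1,3,4,5,8}
'a' @ 6: {1,3,4,5,8}
'e' @ 7: {1,3,4,5,8,9}  (accept∈set)
after full input: {1,3,4,5,8,9}  (accept=9 in)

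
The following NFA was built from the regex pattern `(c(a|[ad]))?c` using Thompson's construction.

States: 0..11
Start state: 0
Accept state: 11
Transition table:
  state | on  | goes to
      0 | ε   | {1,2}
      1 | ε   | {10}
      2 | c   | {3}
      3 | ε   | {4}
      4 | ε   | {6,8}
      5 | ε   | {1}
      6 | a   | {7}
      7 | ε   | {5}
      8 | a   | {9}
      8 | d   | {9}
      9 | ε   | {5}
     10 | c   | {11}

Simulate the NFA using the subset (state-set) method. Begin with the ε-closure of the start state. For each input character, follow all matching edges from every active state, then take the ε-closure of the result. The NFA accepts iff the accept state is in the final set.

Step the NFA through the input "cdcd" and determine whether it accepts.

S₀ = ε-closure({0}) = {0,1,2,10}
'c' @ 1: {3,4,6,8,11}  [accepting]
'd' @ 2: {1,5,9,10}
'c' @ 3: {11}  [accepting]
'd' @ 4: {}  — dead — no transitions
after full input: {}  (accept=11 not in)

Answer: REJECT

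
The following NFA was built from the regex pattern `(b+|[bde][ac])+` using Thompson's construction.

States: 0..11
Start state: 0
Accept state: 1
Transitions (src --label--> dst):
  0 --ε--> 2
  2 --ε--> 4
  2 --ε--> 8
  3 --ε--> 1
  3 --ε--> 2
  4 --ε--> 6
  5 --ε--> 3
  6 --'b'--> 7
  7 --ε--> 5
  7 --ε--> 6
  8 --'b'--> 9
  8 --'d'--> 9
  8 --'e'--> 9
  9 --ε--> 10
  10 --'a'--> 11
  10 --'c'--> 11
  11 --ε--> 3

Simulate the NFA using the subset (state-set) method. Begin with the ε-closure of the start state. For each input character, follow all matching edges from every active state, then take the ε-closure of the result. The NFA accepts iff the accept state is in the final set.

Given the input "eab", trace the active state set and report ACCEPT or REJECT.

start: ε-closure({0}) = {0,2,4,6,8}
'e' @ 1: {9,10}
'a' @ 2: {1,2,3,4,6,8,11}  [accepting]
'b' @ 3: {1,2,3,4,5,6,7,8,9,10}  [accepting]
end set {1,2,3,4,5,6,7,8,9,10} — state 1 in

Answer: ACCEPT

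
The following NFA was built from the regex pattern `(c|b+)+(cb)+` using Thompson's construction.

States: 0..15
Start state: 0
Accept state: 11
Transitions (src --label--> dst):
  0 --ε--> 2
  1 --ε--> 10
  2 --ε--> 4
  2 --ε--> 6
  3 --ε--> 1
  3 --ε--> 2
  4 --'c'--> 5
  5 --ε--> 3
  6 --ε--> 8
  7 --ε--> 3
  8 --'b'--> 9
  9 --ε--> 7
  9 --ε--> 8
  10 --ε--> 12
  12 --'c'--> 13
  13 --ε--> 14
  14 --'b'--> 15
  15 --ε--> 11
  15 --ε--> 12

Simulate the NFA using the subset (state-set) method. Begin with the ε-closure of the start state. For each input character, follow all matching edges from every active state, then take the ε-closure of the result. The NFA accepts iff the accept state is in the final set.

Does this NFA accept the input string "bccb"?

S₀ = ε-closure({0}) = {0,2,4,6,8}
'b' @ 1: {1,2,3,4,6,7,8,9,10,12}
'c' @ 2: {1,2,3,4,5,6,8,10,12,13,14}
'c' @ 3: {1,2,3,4,5,6,8,10,12,13,14}
'b' @ 4: {1,2,3,4,6,7,8,9,10,11,12,15}  (accept∈set)
final: {1,2,3,4,6,7,8,9,10,11,12,15}; accept 11 in set

Answer: ACCEPT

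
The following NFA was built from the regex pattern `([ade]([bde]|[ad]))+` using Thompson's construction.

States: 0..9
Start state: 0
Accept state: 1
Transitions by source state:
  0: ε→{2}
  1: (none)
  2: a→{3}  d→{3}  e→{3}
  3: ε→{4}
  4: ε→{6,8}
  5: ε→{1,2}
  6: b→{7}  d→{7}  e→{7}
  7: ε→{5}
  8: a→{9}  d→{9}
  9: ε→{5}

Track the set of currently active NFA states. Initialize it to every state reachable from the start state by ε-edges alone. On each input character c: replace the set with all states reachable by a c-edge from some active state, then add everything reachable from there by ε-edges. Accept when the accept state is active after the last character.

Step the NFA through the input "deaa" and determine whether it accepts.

Answer: ACCEPT

Trace:
S₀ = ε-closure({0}) = {0,2}
'd' @ 1: {3,4,6,8}
'e' @ 2: {1,2,5,7}  [accepting]
'a' @ 3: {3,4,6,8}
'a' @ 4: {1,2,5,9}  [accepting]
after full input: {1,2,5,9}  (accept=1 in)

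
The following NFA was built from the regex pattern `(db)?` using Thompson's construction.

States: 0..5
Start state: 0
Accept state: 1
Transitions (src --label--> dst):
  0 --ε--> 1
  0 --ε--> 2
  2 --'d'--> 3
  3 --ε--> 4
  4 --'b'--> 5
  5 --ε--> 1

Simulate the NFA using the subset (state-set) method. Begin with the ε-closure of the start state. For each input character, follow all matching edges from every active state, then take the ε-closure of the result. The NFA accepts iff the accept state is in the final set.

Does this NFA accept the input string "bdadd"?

Answer: REJECT

Trace:
start: ε-closure({0}) = {0,1,2}
'b' @ 1: {}  — dead — no transitions
rest 'dadd' ignored (set empty)
final: {}; accept 1 not in set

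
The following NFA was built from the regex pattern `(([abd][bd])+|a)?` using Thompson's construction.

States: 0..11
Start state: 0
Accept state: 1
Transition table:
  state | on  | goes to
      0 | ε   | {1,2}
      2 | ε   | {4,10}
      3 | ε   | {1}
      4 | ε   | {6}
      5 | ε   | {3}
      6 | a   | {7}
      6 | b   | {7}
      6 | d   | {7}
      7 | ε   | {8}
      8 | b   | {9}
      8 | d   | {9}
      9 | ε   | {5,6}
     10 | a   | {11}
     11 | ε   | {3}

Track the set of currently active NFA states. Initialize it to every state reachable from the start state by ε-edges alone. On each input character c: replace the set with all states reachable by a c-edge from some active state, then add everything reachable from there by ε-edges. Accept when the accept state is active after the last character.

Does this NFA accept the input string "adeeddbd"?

Answer: REJECT

Trace:
S₀ = ε-closure({0}) = {0,1,2,4,6,10}
'a' @ 1: {1,3,7,8,11}  (accept∈set)
'd' @ 2: {1,3,5,6,9}  (accept∈set)
'e' @ 3: {}  — state set empty
rest 'eddbd' ignored (set empty)
final: {}; accept 1 not in set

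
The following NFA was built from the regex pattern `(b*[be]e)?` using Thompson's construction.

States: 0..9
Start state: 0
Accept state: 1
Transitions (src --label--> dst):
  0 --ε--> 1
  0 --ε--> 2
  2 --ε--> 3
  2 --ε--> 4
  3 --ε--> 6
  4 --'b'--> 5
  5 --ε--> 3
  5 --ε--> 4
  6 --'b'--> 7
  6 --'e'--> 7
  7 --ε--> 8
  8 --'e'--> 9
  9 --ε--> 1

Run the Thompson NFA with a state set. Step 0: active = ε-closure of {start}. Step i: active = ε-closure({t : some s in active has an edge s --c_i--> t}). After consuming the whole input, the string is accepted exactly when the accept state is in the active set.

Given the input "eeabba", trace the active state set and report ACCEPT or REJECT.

Answer: REJECT

Derivation:
S₀ = ε-closure({0}) = {0,1,2,3,4,6}
'e' @ 1: {7,8}
'e' @ 2: {1,9}  [accepting]
'a' @ 3: {}  — dead — no transitions
rest 'bba' ignored (set empty)
final: {}; accept 1 not in set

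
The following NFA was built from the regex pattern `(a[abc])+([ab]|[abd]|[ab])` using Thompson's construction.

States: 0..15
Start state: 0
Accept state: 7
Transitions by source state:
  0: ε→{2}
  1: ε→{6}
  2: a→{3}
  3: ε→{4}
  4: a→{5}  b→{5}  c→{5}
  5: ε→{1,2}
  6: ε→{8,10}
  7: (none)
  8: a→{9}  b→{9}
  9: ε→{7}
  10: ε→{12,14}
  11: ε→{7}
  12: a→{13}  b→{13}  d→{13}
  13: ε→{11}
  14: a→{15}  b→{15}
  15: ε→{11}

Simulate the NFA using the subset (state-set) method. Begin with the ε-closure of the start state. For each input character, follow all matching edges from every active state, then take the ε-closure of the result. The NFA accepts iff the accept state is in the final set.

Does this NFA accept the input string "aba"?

start: ε-closure({0}) = {0,2}
'a' @ 1: {3,4}
'b' @ 2: {1,2,5,6,8,10,12,14}
'a' @ 3: {3,4,7,9,11,13,15}  [accepting]
final: {3,4,7,9,11,13,15}; accept 7 in set

Answer: ACCEPT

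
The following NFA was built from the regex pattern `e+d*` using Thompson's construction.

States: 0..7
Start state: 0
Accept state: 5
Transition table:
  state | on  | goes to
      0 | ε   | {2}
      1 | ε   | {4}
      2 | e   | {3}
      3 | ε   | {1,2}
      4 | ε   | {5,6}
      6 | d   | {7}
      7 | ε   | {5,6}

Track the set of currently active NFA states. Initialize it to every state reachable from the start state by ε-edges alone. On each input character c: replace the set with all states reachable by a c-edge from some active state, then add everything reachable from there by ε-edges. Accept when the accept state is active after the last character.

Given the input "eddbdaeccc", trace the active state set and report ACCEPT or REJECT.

start: ε-closure({0}) = {0,2}
'e' @ 1: {1,2,3,4,5,6}  [accepting]
'd' @ 2: {5,6,7}  [accepting]
'd' @ 3: {5,6,7}  [accepting]
'b' @ 4: {}  — dead — no transitions
rest 'daeccc' ignored (set empty)
final: {}; accept 5 not in set

Answer: REJECT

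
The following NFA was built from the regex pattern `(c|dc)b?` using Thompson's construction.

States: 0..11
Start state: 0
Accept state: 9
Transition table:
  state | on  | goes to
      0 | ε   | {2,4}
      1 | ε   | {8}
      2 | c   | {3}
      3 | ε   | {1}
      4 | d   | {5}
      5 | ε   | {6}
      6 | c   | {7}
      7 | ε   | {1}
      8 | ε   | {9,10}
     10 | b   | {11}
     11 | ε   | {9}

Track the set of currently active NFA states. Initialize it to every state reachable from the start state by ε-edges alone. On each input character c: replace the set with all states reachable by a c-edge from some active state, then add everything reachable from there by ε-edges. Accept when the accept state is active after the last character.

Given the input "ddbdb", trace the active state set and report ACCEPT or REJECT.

initial (ε-close {0}): {0,2,4}
'd' @ 1: {5,6}
'd' @ 2: {}  — state set empty
rest 'bdb' ignored (set empty)
end set {} — state 9 not in

Answer: REJECT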